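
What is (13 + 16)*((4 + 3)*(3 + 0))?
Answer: 609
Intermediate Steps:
(13 + 16)*((4 + 3)*(3 + 0)) = 29*(7*3) = 29*21 = 609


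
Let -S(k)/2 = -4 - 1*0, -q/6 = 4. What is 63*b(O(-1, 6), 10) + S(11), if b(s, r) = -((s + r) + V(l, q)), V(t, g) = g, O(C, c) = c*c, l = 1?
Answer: -1378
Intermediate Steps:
q = -24 (q = -6*4 = -24)
O(C, c) = c**2
b(s, r) = 24 - r - s (b(s, r) = -((s + r) - 24) = -((r + s) - 24) = -(-24 + r + s) = 24 - r - s)
S(k) = 8 (S(k) = -2*(-4 - 1*0) = -2*(-4 + 0) = -2*(-4) = 8)
63*b(O(-1, 6), 10) + S(11) = 63*(24 - 1*10 - 1*6**2) + 8 = 63*(24 - 10 - 1*36) + 8 = 63*(24 - 10 - 36) + 8 = 63*(-22) + 8 = -1386 + 8 = -1378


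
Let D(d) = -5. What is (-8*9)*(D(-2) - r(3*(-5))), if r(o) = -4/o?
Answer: 1896/5 ≈ 379.20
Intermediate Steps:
(-8*9)*(D(-2) - r(3*(-5))) = (-8*9)*(-5 - (-4)/(3*(-5))) = -72*(-5 - (-4)/(-15)) = -72*(-5 - (-4)*(-1)/15) = -72*(-5 - 1*4/15) = -72*(-5 - 4/15) = -72*(-79/15) = 1896/5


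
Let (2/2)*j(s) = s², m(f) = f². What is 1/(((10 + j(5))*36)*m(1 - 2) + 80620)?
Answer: 1/81880 ≈ 1.2213e-5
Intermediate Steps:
j(s) = s²
1/(((10 + j(5))*36)*m(1 - 2) + 80620) = 1/(((10 + 5²)*36)*(1 - 2)² + 80620) = 1/(((10 + 25)*36)*(-1)² + 80620) = 1/((35*36)*1 + 80620) = 1/(1260*1 + 80620) = 1/(1260 + 80620) = 1/81880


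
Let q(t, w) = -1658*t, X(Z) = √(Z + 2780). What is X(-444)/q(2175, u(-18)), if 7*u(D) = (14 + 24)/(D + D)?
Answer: -2*√146/1803075 ≈ -1.3403e-5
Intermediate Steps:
u(D) = 19/(7*D) (u(D) = ((14 + 24)/(D + D))/7 = (38/((2*D)))/7 = (38*(1/(2*D)))/7 = (19/D)/7 = 19/(7*D))
X(Z) = √(2780 + Z)
X(-444)/q(2175, u(-18)) = √(2780 - 444)/((-1658*2175)) = √2336/(-3606150) = (4*√146)*(-1/3606150) = -2*√146/1803075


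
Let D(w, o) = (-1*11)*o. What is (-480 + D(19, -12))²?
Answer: 121104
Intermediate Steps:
D(w, o) = -11*o
(-480 + D(19, -12))² = (-480 - 11*(-12))² = (-480 + 132)² = (-348)² = 121104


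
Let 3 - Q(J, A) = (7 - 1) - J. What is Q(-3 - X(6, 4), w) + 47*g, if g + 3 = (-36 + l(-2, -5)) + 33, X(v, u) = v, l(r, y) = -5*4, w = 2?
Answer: -1234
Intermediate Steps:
l(r, y) = -20
g = -26 (g = -3 + ((-36 - 20) + 33) = -3 + (-56 + 33) = -3 - 23 = -26)
Q(J, A) = -3 + J (Q(J, A) = 3 - ((7 - 1) - J) = 3 - (6 - J) = 3 + (-6 + J) = -3 + J)
Q(-3 - X(6, 4), w) + 47*g = (-3 + (-3 - 1*6)) + 47*(-26) = (-3 + (-3 - 6)) - 1222 = (-3 - 9) - 1222 = -12 - 1222 = -1234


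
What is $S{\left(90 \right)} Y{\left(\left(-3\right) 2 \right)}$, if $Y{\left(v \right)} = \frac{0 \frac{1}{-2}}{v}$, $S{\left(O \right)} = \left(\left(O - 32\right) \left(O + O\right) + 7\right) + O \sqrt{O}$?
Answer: $0$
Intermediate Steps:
$S{\left(O \right)} = 7 + O^{\frac{3}{2}} + 2 O \left(-32 + O\right)$ ($S{\left(O \right)} = \left(\left(-32 + O\right) 2 O + 7\right) + O^{\frac{3}{2}} = \left(2 O \left(-32 + O\right) + 7\right) + O^{\frac{3}{2}} = \left(7 + 2 O \left(-32 + O\right)\right) + O^{\frac{3}{2}} = 7 + O^{\frac{3}{2}} + 2 O \left(-32 + O\right)$)
$Y{\left(v \right)} = 0$ ($Y{\left(v \right)} = \frac{0 \left(- \frac{1}{2}\right)}{v} = \frac{0}{v} = 0$)
$S{\left(90 \right)} Y{\left(\left(-3\right) 2 \right)} = \left(7 + 90^{\frac{3}{2}} - 5760 + 2 \cdot 90^{2}\right) 0 = \left(7 + 270 \sqrt{10} - 5760 + 2 \cdot 8100\right) 0 = \left(7 + 270 \sqrt{10} - 5760 + 16200\right) 0 = \left(10447 + 270 \sqrt{10}\right) 0 = 0$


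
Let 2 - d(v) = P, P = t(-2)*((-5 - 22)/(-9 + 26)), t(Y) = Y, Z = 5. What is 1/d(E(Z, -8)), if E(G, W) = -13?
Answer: -17/20 ≈ -0.85000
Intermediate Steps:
P = 54/17 (P = -2*(-5 - 22)/(-9 + 26) = -(-54)/17 = -2*(-27/17) = 54/17 ≈ 3.1765)
d(v) = -20/17 (d(v) = 2 - 1*54/17 = 2 - 54/17 = -20/17)
1/d(E(Z, -8)) = 1/(-20/17) = -17/20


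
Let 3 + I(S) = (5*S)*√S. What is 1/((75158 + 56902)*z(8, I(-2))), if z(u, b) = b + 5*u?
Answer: 37/207202140 + I*√2/20720214 ≈ 1.7857e-7 + 6.8253e-8*I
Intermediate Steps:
I(S) = -3 + 5*S^(3/2) (I(S) = -3 + (5*S)*√S = -3 + 5*S^(3/2))
1/((75158 + 56902)*z(8, I(-2))) = 1/((75158 + 56902)*((-3 + 5*(-2)^(3/2)) + 5*8)) = 1/(132060*((-3 + 5*(-2*I*√2)) + 40)) = 1/(132060*((-3 - 10*I*√2) + 40)) = 1/(132060*(37 - 10*I*√2))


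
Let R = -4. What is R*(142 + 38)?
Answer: -720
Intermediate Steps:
R*(142 + 38) = -4*(142 + 38) = -4*180 = -720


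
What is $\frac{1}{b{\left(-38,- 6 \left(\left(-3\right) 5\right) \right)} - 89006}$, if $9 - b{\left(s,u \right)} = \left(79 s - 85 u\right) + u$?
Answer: $- \frac{1}{78435} \approx -1.2749 \cdot 10^{-5}$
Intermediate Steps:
$b{\left(s,u \right)} = 9 - 79 s + 84 u$ ($b{\left(s,u \right)} = 9 - \left(\left(79 s - 85 u\right) + u\right) = 9 - \left(\left(- 85 u + 79 s\right) + u\right) = 9 - \left(- 84 u + 79 s\right) = 9 - 79 s + 84 u$)
$\frac{1}{b{\left(-38,- 6 \left(\left(-3\right) 5\right) \right)} - 89006} = \frac{1}{\left(9 - -3002 + 84 \left(- 6 \left(\left(-3\right) 5\right)\right)\right) - 89006} = \frac{1}{\left(9 + 3002 + 84 \left(\left(-6\right) \left(-15\right)\right)\right) - 89006} = \frac{1}{\left(9 + 3002 + 84 \cdot 90\right) - 89006} = \frac{1}{\left(9 + 3002 + 7560\right) - 89006} = \frac{1}{10571 - 89006} = \frac{1}{-78435} = - \frac{1}{78435}$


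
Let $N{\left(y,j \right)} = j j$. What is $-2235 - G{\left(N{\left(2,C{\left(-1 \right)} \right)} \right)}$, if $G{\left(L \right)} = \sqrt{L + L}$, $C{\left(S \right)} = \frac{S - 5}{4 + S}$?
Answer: $-2235 - 2 \sqrt{2} \approx -2237.8$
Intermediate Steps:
$C{\left(S \right)} = \frac{-5 + S}{4 + S}$
$N{\left(y,j \right)} = j^{2}$
$G{\left(L \right)} = \sqrt{2} \sqrt{L}$ ($G{\left(L \right)} = \sqrt{2 L} = \sqrt{2} \sqrt{L}$)
$-2235 - G{\left(N{\left(2,C{\left(-1 \right)} \right)} \right)} = -2235 - \sqrt{2} \sqrt{\left(\frac{-5 - 1}{4 - 1}\right)^{2}} = -2235 - \sqrt{2} \sqrt{\left(\frac{1}{3} \left(-6\right)\right)^{2}} = -2235 - \sqrt{2} \sqrt{\left(-2\right)^{2}} = -2235 - \sqrt{2} \sqrt{4} = -2235 - \sqrt{2} \cdot 2 = -2235 - 2 \sqrt{2}$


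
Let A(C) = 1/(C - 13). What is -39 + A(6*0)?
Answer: -508/13 ≈ -39.077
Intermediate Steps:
A(C) = 1/(-13 + C)
-39 + A(6*0) = -39 + 1/(-13 + 6*0) = -39 + 1/(-13 + 0) = -39 + 1/(-13) = -39 - 1/13 = -508/13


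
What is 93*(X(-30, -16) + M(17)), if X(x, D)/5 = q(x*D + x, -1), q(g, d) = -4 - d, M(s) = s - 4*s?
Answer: -6138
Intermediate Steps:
M(s) = -3*s
X(x, D) = -15 (X(x, D) = 5*(-4 - 1*(-1)) = 5*(-4 + 1) = 5*(-3) = -15)
93*(X(-30, -16) + M(17)) = 93*(-15 - 3*17) = 93*(-15 - 51) = 93*(-66) = -6138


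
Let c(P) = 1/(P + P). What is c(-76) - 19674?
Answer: -2990449/152 ≈ -19674.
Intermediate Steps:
c(P) = 1/(2*P)
c(-76) - 19674 = (1/2)/(-76) - 19674 = (1/2)*(-1/76) - 19674 = -1/152 - 19674 = -2990449/152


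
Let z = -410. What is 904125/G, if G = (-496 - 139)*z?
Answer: 36165/10414 ≈ 3.4727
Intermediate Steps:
G = 260350 (G = (-496 - 139)*(-410) = -635*(-410) = 260350)
904125/G = 904125/260350 = 904125*(1/260350) = 36165/10414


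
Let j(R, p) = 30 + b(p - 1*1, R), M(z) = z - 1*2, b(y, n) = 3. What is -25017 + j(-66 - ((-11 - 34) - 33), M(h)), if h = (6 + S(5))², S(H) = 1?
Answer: -24984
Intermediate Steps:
h = 49 (h = (6 + 1)² = 7² = 49)
M(z) = -2 + z (M(z) = z - 2 = -2 + z)
j(R, p) = 33 (j(R, p) = 30 + 3 = 33)
-25017 + j(-66 - ((-11 - 34) - 33), M(h)) = -25017 + 33 = -24984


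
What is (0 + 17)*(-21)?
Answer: -357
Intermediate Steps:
(0 + 17)*(-21) = 17*(-21) = -357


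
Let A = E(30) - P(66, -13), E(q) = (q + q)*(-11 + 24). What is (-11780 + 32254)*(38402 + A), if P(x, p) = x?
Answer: 800860984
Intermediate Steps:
E(q) = 26*q (E(q) = (2*q)*13 = 26*q)
A = 714 (A = 26*30 - 1*66 = 780 - 66 = 714)
(-11780 + 32254)*(38402 + A) = (-11780 + 32254)*(38402 + 714) = 20474*39116 = 800860984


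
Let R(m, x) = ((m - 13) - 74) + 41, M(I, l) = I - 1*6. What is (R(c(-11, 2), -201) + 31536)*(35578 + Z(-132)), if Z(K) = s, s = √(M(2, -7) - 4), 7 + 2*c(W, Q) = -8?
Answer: 1120084385 + 62965*I*√2 ≈ 1.1201e+9 + 89046.0*I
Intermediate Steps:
M(I, l) = -6 + I (M(I, l) = I - 6 = -6 + I)
c(W, Q) = -15/2 (c(W, Q) = -7/2 + (½)*(-8) = -7/2 - 4 = -15/2)
R(m, x) = -46 + m (R(m, x) = ((-13 + m) - 74) + 41 = (-87 + m) + 41 = -46 + m)
s = 2*I*√2 (s = √((-6 + 2) - 4) = √(-4 - 4) = √(-8) = 2*I*√2 ≈ 2.8284*I)
Z(K) = 2*I*√2
(R(c(-11, 2), -201) + 31536)*(35578 + Z(-132)) = ((-46 - 15/2) + 31536)*(35578 + 2*I*√2) = (-107/2 + 31536)*(35578 + 2*I*√2) = 62965*(35578 + 2*I*√2)/2 = 1120084385 + 62965*I*√2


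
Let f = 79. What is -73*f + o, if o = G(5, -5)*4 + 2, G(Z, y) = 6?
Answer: -5741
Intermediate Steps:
o = 26 (o = 6*4 + 2 = 24 + 2 = 26)
-73*f + o = -73*79 + 26 = -5767 + 26 = -5741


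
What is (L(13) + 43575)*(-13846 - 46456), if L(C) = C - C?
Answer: -2627659650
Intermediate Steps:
L(C) = 0
(L(13) + 43575)*(-13846 - 46456) = (0 + 43575)*(-13846 - 46456) = 43575*(-60302) = -2627659650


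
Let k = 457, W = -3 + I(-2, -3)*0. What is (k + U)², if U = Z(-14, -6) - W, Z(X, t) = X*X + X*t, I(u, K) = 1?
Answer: 547600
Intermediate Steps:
Z(X, t) = X² + X*t
W = -3 (W = -3 + 1*0 = -3 + 0 = -3)
U = 283 (U = -14*(-14 - 6) - 1*(-3) = -14*(-20) + 3 = 280 + 3 = 283)
(k + U)² = (457 + 283)² = 740² = 547600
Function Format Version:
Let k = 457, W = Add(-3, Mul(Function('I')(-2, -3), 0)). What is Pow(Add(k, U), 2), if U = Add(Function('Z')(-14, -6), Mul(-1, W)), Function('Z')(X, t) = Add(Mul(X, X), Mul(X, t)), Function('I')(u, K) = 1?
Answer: 547600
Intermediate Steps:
Function('Z')(X, t) = Add(Pow(X, 2), Mul(X, t))
W = -3 (W = Add(-3, Mul(1, 0)) = Add(-3, 0) = -3)
U = 283 (U = Add(Mul(-14, Add(-14, -6)), Mul(-1, -3)) = Add(Mul(-14, -20), 3) = Add(280, 3) = 283)
Pow(Add(k, U), 2) = Pow(Add(457, 283), 2) = Pow(740, 2) = 547600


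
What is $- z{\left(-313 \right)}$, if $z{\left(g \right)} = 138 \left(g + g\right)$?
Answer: $86388$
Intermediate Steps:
$z{\left(g \right)} = 276 g$ ($z{\left(g \right)} = 138 \cdot 2 g = 276 g$)
$- z{\left(-313 \right)} = - 276 \left(-313\right) = \left(-1\right) \left(-86388\right) = 86388$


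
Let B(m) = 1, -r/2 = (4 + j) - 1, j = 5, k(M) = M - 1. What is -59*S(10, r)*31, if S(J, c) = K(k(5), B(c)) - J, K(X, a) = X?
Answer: 10974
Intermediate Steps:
k(M) = -1 + M
r = -16 (r = -2*((4 + 5) - 1) = -2*(9 - 1) = -2*8 = -16)
S(J, c) = 4 - J (S(J, c) = (-1 + 5) - J = 4 - J)
-59*S(10, r)*31 = -59*(4 - 1*10)*31 = -59*(4 - 10)*31 = -59*(-6)*31 = 354*31 = 10974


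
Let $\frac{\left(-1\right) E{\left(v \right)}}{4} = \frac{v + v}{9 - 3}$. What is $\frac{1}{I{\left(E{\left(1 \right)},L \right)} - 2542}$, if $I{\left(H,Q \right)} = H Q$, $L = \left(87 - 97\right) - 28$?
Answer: $- \frac{3}{7474} \approx -0.00040139$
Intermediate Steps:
$E{\left(v \right)} = - \frac{4 v}{3}$ ($E{\left(v \right)} = - 4 \frac{v + v}{9 - 3} = - 4 \frac{2 v}{6} = - 4 \cdot 2 v \frac{1}{6} = - 4 \frac{v}{3} = - \frac{4 v}{3}$)
$L = -38$ ($L = -10 - 28 = -38$)
$\frac{1}{I{\left(E{\left(1 \right)},L \right)} - 2542} = \frac{1}{\left(- \frac{4}{3}\right) 1 \left(-38\right) - 2542} = \frac{1}{\left(- \frac{4}{3}\right) \left(-38\right) - 2542} = \frac{1}{\frac{152}{3} - 2542} = \frac{1}{- \frac{7474}{3}} = - \frac{3}{7474}$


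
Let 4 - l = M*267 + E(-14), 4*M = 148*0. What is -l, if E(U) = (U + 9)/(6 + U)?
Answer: -27/8 ≈ -3.3750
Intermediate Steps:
M = 0 (M = (148*0)/4 = (1/4)*0 = 0)
E(U) = (9 + U)/(6 + U)
l = 27/8 (l = 4 - (0*267 + (9 - 14)/(6 - 14)) = 4 - (0 - 5/(-8)) = 4 - (0 - 1/8*(-5)) = 4 - (0 + 5/8) = 4 - 1*5/8 = 4 - 5/8 = 27/8 ≈ 3.3750)
-l = -1*27/8 = -27/8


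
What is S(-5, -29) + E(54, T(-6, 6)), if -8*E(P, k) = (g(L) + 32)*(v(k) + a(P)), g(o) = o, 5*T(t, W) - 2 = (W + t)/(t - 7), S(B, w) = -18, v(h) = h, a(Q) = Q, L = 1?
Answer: -1212/5 ≈ -242.40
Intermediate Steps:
T(t, W) = ⅖ + (W + t)/(5*(-7 + t)) (T(t, W) = ⅖ + ((W + t)/(t - 7))/5 = ⅖ + ((W + t)/(-7 + t))/5 = ⅖ + (W + t)/(5*(-7 + t)))
E(P, k) = -33*P/8 - 33*k/8 (E(P, k) = -(1 + 32)*(k + P)/8 = -33*(P + k)/8 = -(33*P + 33*k)/8 = -33*P/8 - 33*k/8)
S(-5, -29) + E(54, T(-6, 6)) = -18 + (-33/8*54 - 33*(-14 + 6 + 3*(-6))/(40*(-7 - 6))) = -18 + (-891/4 - 33*(-14 + 6 - 18)/(40*(-13))) = -18 + (-891/4 - 33*(-1)*(-26)/(40*13)) = -18 + (-891/4 - 33/8*⅖) = -18 + (-891/4 - 33/20) = -18 - 1122/5 = -1212/5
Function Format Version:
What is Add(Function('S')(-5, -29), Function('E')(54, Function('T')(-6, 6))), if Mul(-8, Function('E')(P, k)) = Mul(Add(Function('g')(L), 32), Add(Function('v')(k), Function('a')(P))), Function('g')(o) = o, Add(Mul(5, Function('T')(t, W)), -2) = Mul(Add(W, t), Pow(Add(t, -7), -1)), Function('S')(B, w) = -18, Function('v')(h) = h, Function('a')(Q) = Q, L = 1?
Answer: Rational(-1212, 5) ≈ -242.40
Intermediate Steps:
Function('T')(t, W) = Add(Rational(2, 5), Mul(Rational(1, 5), Pow(Add(-7, t), -1), Add(W, t))) (Function('T')(t, W) = Add(Rational(2, 5), Mul(Rational(1, 5), Mul(Add(W, t), Pow(Add(t, -7), -1)))) = Add(Rational(2, 5), Mul(Rational(1, 5), Mul(Add(W, t), Pow(Add(-7, t), -1)))) = Add(Rational(2, 5), Mul(Rational(1, 5), Mul(Pow(Add(-7, t), -1), Add(W, t)))) = Add(Rational(2, 5), Mul(Rational(1, 5), Pow(Add(-7, t), -1), Add(W, t))))
Function('E')(P, k) = Add(Mul(Rational(-33, 8), P), Mul(Rational(-33, 8), k)) (Function('E')(P, k) = Mul(Rational(-1, 8), Mul(Add(1, 32), Add(k, P))) = Mul(Rational(-1, 8), Mul(33, Add(P, k))) = Mul(Rational(-1, 8), Add(Mul(33, P), Mul(33, k))) = Add(Mul(Rational(-33, 8), P), Mul(Rational(-33, 8), k)))
Add(Function('S')(-5, -29), Function('E')(54, Function('T')(-6, 6))) = Add(-18, Add(Mul(Rational(-33, 8), 54), Mul(Rational(-33, 8), Mul(Rational(1, 5), Pow(Add(-7, -6), -1), Add(-14, 6, Mul(3, -6)))))) = Add(-18, Add(Rational(-891, 4), Mul(Rational(-33, 8), Mul(Rational(1, 5), Pow(-13, -1), Add(-14, 6, -18))))) = Add(-18, Add(Rational(-891, 4), Mul(Rational(-33, 8), Mul(Rational(1, 5), Rational(-1, 13), -26)))) = Add(-18, Add(Rational(-891, 4), Mul(Rational(-33, 8), Rational(2, 5)))) = Add(-18, Add(Rational(-891, 4), Rational(-33, 20))) = Add(-18, Rational(-1122, 5)) = Rational(-1212, 5)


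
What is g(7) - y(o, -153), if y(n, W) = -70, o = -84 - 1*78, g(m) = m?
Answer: 77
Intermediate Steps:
o = -162 (o = -84 - 78 = -162)
g(7) - y(o, -153) = 7 - 1*(-70) = 7 + 70 = 77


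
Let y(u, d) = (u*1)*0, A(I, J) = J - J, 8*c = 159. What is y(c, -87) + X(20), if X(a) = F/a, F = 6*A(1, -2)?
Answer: 0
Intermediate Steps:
c = 159/8 (c = (⅛)*159 = 159/8 ≈ 19.875)
A(I, J) = 0
F = 0 (F = 6*0 = 0)
X(a) = 0 (X(a) = 0/a = 0)
y(u, d) = 0 (y(u, d) = u*0 = 0)
y(c, -87) + X(20) = 0 + 0 = 0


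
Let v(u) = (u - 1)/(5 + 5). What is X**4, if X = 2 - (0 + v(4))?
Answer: 83521/10000 ≈ 8.3521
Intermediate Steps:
v(u) = -1/10 + u/10 (v(u) = (-1 + u)/10 = (-1 + u)*(1/10) = -1/10 + u/10)
X = 17/10 (X = 2 - (0 + (-1/10 + (1/10)*4)) = 2 - (0 + (-1/10 + 2/5)) = 2 - (0 + 3/10) = 2 - 1*3/10 = 2 - 3/10 = 17/10 ≈ 1.7000)
X**4 = (17/10)**4 = 83521/10000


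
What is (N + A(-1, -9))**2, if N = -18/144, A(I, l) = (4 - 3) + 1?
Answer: 225/64 ≈ 3.5156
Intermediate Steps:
A(I, l) = 2 (A(I, l) = 1 + 1 = 2)
N = -1/8 (N = -18*1/144 = -1/8 ≈ -0.12500)
(N + A(-1, -9))**2 = (-1/8 + 2)**2 = (15/8)**2 = 225/64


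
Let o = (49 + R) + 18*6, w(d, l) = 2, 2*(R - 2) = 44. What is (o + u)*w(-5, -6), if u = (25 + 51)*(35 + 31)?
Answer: 10394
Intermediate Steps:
R = 24 (R = 2 + (1/2)*44 = 2 + 22 = 24)
u = 5016 (u = 76*66 = 5016)
o = 181 (o = (49 + 24) + 18*6 = 73 + 108 = 181)
(o + u)*w(-5, -6) = (181 + 5016)*2 = 5197*2 = 10394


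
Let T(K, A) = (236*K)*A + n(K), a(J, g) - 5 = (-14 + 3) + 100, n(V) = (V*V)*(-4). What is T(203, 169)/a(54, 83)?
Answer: 3965808/47 ≈ 84379.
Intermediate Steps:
n(V) = -4*V**2 (n(V) = V**2*(-4) = -4*V**2)
a(J, g) = 94 (a(J, g) = 5 + ((-14 + 3) + 100) = 5 + (-11 + 100) = 5 + 89 = 94)
T(K, A) = -4*K**2 + 236*A*K (T(K, A) = (236*K)*A - 4*K**2 = 236*A*K - 4*K**2 = -4*K**2 + 236*A*K)
T(203, 169)/a(54, 83) = (4*203*(-1*203 + 59*169))/94 = (4*203*(-203 + 9971))*(1/94) = (4*203*9768)*(1/94) = 7931616*(1/94) = 3965808/47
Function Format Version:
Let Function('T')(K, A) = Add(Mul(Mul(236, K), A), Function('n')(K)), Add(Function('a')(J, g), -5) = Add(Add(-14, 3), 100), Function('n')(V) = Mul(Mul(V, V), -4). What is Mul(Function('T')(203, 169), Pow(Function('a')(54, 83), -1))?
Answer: Rational(3965808, 47) ≈ 84379.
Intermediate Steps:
Function('n')(V) = Mul(-4, Pow(V, 2)) (Function('n')(V) = Mul(Pow(V, 2), -4) = Mul(-4, Pow(V, 2)))
Function('a')(J, g) = 94 (Function('a')(J, g) = Add(5, Add(Add(-14, 3), 100)) = Add(5, Add(-11, 100)) = Add(5, 89) = 94)
Function('T')(K, A) = Add(Mul(-4, Pow(K, 2)), Mul(236, A, K)) (Function('T')(K, A) = Add(Mul(Mul(236, K), A), Mul(-4, Pow(K, 2))) = Add(Mul(236, A, K), Mul(-4, Pow(K, 2))) = Add(Mul(-4, Pow(K, 2)), Mul(236, A, K)))
Mul(Function('T')(203, 169), Pow(Function('a')(54, 83), -1)) = Mul(Mul(4, 203, Add(Mul(-1, 203), Mul(59, 169))), Pow(94, -1)) = Mul(Mul(4, 203, Add(-203, 9971)), Rational(1, 94)) = Mul(Mul(4, 203, 9768), Rational(1, 94)) = Mul(7931616, Rational(1, 94)) = Rational(3965808, 47)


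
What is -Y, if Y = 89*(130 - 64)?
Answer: -5874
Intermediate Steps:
Y = 5874 (Y = 89*66 = 5874)
-Y = -1*5874 = -5874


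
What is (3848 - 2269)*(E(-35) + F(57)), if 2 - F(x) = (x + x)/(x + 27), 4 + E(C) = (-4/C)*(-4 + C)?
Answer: -863713/70 ≈ -12339.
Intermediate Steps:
E(C) = -4 - 4*(-4 + C)/C (E(C) = -4 + (-4/C)*(-4 + C) = -4 - 4*(-4 + C)/C)
F(x) = 2 - 2*x/(27 + x) (F(x) = 2 - (x + x)/(x + 27) = 2 - 2*x/(27 + x))
(3848 - 2269)*(E(-35) + F(57)) = (3848 - 2269)*((-8 + 16/(-35)) + 54/(27 + 57)) = 1579*((-8 + 16*(-1/35)) + 54/84) = 1579*((-8 - 16/35) + 54*(1/84)) = 1579*(-296/35 + 9/14) = 1579*(-547/70) = -863713/70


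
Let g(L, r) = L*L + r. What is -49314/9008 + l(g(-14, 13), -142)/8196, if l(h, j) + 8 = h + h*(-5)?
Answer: -51472537/9228696 ≈ -5.5774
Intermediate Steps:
g(L, r) = r + L² (g(L, r) = L² + r = r + L²)
l(h, j) = -8 - 4*h (l(h, j) = -8 + (h + h*(-5)) = -8 + (h - 5*h) = -8 - 4*h)
-49314/9008 + l(g(-14, 13), -142)/8196 = -49314/9008 + (-8 - 4*(13 + (-14)²))/8196 = -49314*1/9008 + (-8 - 4*(13 + 196))*(1/8196) = -24657/4504 + (-8 - 4*209)*(1/8196) = -24657/4504 + (-8 - 836)*(1/8196) = -24657/4504 - 844*1/8196 = -24657/4504 - 211/2049 = -51472537/9228696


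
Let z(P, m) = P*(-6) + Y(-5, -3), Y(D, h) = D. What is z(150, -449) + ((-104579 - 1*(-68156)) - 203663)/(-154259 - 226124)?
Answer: -344006529/380383 ≈ -904.37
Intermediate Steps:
z(P, m) = -5 - 6*P (z(P, m) = P*(-6) - 5 = -6*P - 5 = -5 - 6*P)
z(150, -449) + ((-104579 - 1*(-68156)) - 203663)/(-154259 - 226124) = (-5 - 6*150) + ((-104579 - 1*(-68156)) - 203663)/(-154259 - 226124) = (-5 - 900) + ((-104579 + 68156) - 203663)/(-380383) = -905 + (-36423 - 203663)*(-1/380383) = -905 - 240086*(-1/380383) = -905 + 240086/380383 = -344006529/380383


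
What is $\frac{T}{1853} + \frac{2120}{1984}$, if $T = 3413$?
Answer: $\frac{1337469}{459544} \approx 2.9104$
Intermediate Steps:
$\frac{T}{1853} + \frac{2120}{1984} = \frac{3413}{1853} + \frac{2120}{1984} = 3413 \cdot \frac{1}{1853} + 2120 \cdot \frac{1}{1984} = \frac{3413}{1853} + \frac{265}{248} = \frac{1337469}{459544}$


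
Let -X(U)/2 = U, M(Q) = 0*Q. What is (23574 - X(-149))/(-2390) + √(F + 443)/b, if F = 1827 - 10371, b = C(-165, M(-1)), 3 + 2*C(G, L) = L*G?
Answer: -11638/1195 - 2*I*√8101/3 ≈ -9.7389 - 60.004*I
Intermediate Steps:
M(Q) = 0
X(U) = -2*U
C(G, L) = -3/2 + G*L/2 (C(G, L) = -3/2 + (L*G)/2 = -3/2 + (G*L)/2 = -3/2 + G*L/2)
b = -3/2 (b = -3/2 + (½)*(-165)*0 = -3/2 + 0 = -3/2 ≈ -1.5000)
F = -8544
(23574 - X(-149))/(-2390) + √(F + 443)/b = (23574 - (-2)*(-149))/(-2390) + √(-8544 + 443)/(-3/2) = (23574 - 1*298)*(-1/2390) + √(-8101)*(-⅔) = (23574 - 298)*(-1/2390) + (I*√8101)*(-⅔) = 23276*(-1/2390) - 2*I*√8101/3 = -11638/1195 - 2*I*√8101/3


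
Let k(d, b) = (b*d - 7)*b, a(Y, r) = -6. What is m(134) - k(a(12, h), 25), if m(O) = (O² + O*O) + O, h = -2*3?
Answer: 39971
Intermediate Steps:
h = -6
k(d, b) = b*(-7 + b*d) (k(d, b) = (-7 + b*d)*b = b*(-7 + b*d))
m(O) = O + 2*O² (m(O) = (O² + O²) + O = 2*O² + O = O + 2*O²)
m(134) - k(a(12, h), 25) = 134*(1 + 2*134) - 25*(-7 + 25*(-6)) = 134*(1 + 268) - 25*(-7 - 150) = 134*269 - 25*(-157) = 36046 - 1*(-3925) = 36046 + 3925 = 39971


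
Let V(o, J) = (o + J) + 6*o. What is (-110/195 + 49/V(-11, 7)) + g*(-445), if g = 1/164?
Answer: -127201/31980 ≈ -3.9775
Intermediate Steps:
g = 1/164 ≈ 0.0060976
V(o, J) = J + 7*o (V(o, J) = (J + o) + 6*o = J + 7*o)
(-110/195 + 49/V(-11, 7)) + g*(-445) = (-110/195 + 49/(7 + 7*(-11))) + (1/164)*(-445) = (-110*1/195 + 49/(7 - 77)) - 445/164 = (-22/39 + 49/(-70)) - 445/164 = (-22/39 + 49*(-1/70)) - 445/164 = (-22/39 - 7/10) - 445/164 = -493/390 - 445/164 = -127201/31980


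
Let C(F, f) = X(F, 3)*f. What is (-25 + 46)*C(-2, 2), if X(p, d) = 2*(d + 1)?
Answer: 336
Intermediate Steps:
X(p, d) = 2 + 2*d (X(p, d) = 2*(1 + d) = 2 + 2*d)
C(F, f) = 8*f (C(F, f) = (2 + 2*3)*f = (2 + 6)*f = 8*f)
(-25 + 46)*C(-2, 2) = (-25 + 46)*(8*2) = 21*16 = 336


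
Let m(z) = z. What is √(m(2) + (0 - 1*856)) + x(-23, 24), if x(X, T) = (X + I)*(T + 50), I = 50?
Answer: 1998 + I*√854 ≈ 1998.0 + 29.223*I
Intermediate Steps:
x(X, T) = (50 + T)*(50 + X) (x(X, T) = (X + 50)*(T + 50) = (50 + X)*(50 + T) = (50 + T)*(50 + X))
√(m(2) + (0 - 1*856)) + x(-23, 24) = √(2 + (0 - 1*856)) + (2500 + 50*24 + 50*(-23) + 24*(-23)) = √(2 + (0 - 856)) + (2500 + 1200 - 1150 - 552) = √(2 - 856) + 1998 = √(-854) + 1998 = I*√854 + 1998 = 1998 + I*√854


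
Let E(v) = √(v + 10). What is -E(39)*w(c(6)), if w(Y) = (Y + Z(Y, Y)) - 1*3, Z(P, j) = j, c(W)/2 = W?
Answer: -147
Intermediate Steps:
E(v) = √(10 + v)
c(W) = 2*W
w(Y) = -3 + 2*Y (w(Y) = (Y + Y) - 1*3 = 2*Y - 3 = -3 + 2*Y)
-E(39)*w(c(6)) = -√(10 + 39)*(-3 + 2*(2*6)) = -√49*(-3 + 2*12) = -7*(-3 + 24) = -7*21 = -1*147 = -147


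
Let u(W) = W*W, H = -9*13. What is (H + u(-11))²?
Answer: 16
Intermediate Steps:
H = -117
u(W) = W²
(H + u(-11))² = (-117 + (-11)²)² = (-117 + 121)² = 4² = 16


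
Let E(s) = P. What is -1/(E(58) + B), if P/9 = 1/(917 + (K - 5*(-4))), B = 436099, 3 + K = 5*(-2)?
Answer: -308/134318495 ≈ -2.2931e-6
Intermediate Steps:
K = -13 (K = -3 + 5*(-2) = -3 - 10 = -13)
P = 3/308 (P = 9/(917 + (-13 - 5*(-4))) = 9/(917 + (-13 + 20)) = 9/(917 + 7) = 9/924 = 9*(1/924) = 3/308 ≈ 0.0097403)
E(s) = 3/308
-1/(E(58) + B) = -1/(3/308 + 436099) = -1/134318495/308 = -1*308/134318495 = -308/134318495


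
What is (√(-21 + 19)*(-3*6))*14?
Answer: -252*I*√2 ≈ -356.38*I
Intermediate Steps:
(√(-21 + 19)*(-3*6))*14 = (√(-2)*(-18))*14 = ((I*√2)*(-18))*14 = -18*I*√2*14 = -252*I*√2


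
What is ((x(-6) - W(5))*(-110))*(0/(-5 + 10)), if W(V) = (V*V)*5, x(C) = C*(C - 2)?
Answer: 0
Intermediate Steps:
x(C) = C*(-2 + C)
W(V) = 5*V**2 (W(V) = V**2*5 = 5*V**2)
((x(-6) - W(5))*(-110))*(0/(-5 + 10)) = ((-6*(-2 - 6) - 5*5**2)*(-110))*(0/(-5 + 10)) = ((-6*(-8) - 5*25)*(-110))*(0/5) = ((48 - 1*125)*(-110))*(0*(1/5)) = ((48 - 125)*(-110))*0 = -77*(-110)*0 = 8470*0 = 0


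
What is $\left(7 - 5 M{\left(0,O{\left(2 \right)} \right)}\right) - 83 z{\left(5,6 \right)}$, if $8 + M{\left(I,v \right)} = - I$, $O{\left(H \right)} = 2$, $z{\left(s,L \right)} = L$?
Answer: $-451$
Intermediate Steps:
$M{\left(I,v \right)} = -8 - I$
$\left(7 - 5 M{\left(0,O{\left(2 \right)} \right)}\right) - 83 z{\left(5,6 \right)} = \left(7 - 5 \left(-8 - 0\right)\right) - 498 = \left(7 - 5 \left(-8 + 0\right)\right) - 498 = \left(7 - -40\right) - 498 = \left(7 + 40\right) - 498 = 47 - 498 = -451$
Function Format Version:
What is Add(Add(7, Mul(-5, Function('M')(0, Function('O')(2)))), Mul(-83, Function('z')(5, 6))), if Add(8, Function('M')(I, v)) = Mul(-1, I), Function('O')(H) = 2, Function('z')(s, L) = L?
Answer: -451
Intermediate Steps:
Function('M')(I, v) = Add(-8, Mul(-1, I))
Add(Add(7, Mul(-5, Function('M')(0, Function('O')(2)))), Mul(-83, Function('z')(5, 6))) = Add(Add(7, Mul(-5, Add(-8, Mul(-1, 0)))), Mul(-83, 6)) = Add(Add(7, Mul(-5, Add(-8, 0))), -498) = Add(Add(7, Mul(-5, -8)), -498) = Add(Add(7, 40), -498) = Add(47, -498) = -451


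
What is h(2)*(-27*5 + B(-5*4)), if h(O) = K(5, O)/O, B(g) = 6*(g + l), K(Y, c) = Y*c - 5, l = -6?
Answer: -1455/2 ≈ -727.50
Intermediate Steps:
K(Y, c) = -5 + Y*c
B(g) = -36 + 6*g (B(g) = 6*(g - 6) = 6*(-6 + g) = -36 + 6*g)
h(O) = (-5 + 5*O)/O
h(2)*(-27*5 + B(-5*4)) = (5 - 5/2)*(-27*5 + (-36 + 6*(-5*4))) = (5 - 5*½)*(-135 + (-36 + 6*(-20))) = (5 - 5/2)*(-135 + (-36 - 120)) = 5*(-135 - 156)/2 = (5/2)*(-291) = -1455/2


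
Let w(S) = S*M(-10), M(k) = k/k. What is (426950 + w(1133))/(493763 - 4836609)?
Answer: -428083/4342846 ≈ -0.098572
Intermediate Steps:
M(k) = 1
w(S) = S (w(S) = S*1 = S)
(426950 + w(1133))/(493763 - 4836609) = (426950 + 1133)/(493763 - 4836609) = 428083/(-4342846) = 428083*(-1/4342846) = -428083/4342846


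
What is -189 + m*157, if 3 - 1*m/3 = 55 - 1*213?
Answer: 75642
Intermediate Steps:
m = 483 (m = 9 - 3*(55 - 1*213) = 9 - 3*(55 - 213) = 9 - 3*(-158) = 9 + 474 = 483)
-189 + m*157 = -189 + 483*157 = -189 + 75831 = 75642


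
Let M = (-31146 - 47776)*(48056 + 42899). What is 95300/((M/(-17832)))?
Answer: 169938960/717835051 ≈ 0.23674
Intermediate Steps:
M = -7178350510 (M = -78922*90955 = -7178350510)
95300/((M/(-17832))) = 95300/((-7178350510/(-17832))) = 95300/((-7178350510*(-1/17832))) = 95300/(3589175255/8916) = 95300*(8916/3589175255) = 169938960/717835051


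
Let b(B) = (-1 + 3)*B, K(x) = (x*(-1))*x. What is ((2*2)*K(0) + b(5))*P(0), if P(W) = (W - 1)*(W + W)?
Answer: 0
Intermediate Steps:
P(W) = 2*W*(-1 + W) (P(W) = (-1 + W)*(2*W) = 2*W*(-1 + W))
K(x) = -x**2 (K(x) = (-x)*x = -x**2)
b(B) = 2*B
((2*2)*K(0) + b(5))*P(0) = ((2*2)*(-1*0**2) + 2*5)*(2*0*(-1 + 0)) = (4*(-1*0) + 10)*(2*0*(-1)) = (4*0 + 10)*0 = (0 + 10)*0 = 10*0 = 0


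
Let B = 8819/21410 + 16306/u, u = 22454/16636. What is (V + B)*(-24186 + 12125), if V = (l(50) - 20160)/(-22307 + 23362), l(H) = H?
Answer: -7378665893084551163/50718084770 ≈ -1.4548e+8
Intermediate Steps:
u = 11227/8318 (u = 22454*(1/16636) = 11227/8318 ≈ 1.3497)
B = 2904008135193/240370070 (B = 8819/21410 + 16306/(11227/8318) = 8819*(1/21410) + 16306*(8318/11227) = 8819/21410 + 135633308/11227 = 2904008135193/240370070 ≈ 12081.)
V = -4022/211 (V = (50 - 20160)/(-22307 + 23362) = -20110/1055 = -20110*1/1055 = -4022/211 ≈ -19.062)
(V + B)*(-24186 + 12125) = (-4022/211 + 2904008135193/240370070)*(-24186 + 12125) = (611778948104183/50718084770)*(-12061) = -7378665893084551163/50718084770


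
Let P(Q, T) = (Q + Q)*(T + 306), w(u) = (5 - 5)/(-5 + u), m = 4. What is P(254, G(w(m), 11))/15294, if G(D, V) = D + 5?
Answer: 78994/7647 ≈ 10.330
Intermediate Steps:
w(u) = 0 (w(u) = 0/(-5 + u) = 0)
G(D, V) = 5 + D
P(Q, T) = 2*Q*(306 + T) (P(Q, T) = (2*Q)*(306 + T) = 2*Q*(306 + T))
P(254, G(w(m), 11))/15294 = (2*254*(306 + (5 + 0)))/15294 = (2*254*(306 + 5))*(1/15294) = (2*254*311)*(1/15294) = 157988*(1/15294) = 78994/7647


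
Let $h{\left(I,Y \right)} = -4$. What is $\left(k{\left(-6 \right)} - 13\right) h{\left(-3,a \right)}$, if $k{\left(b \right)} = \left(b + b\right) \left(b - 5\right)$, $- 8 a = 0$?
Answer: $-476$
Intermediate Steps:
$a = 0$ ($a = \left(- \frac{1}{8}\right) 0 = 0$)
$k{\left(b \right)} = 2 b \left(-5 + b\right)$
$\left(k{\left(-6 \right)} - 13\right) h{\left(-3,a \right)} = \left(2 \left(-6\right) \left(-5 - 6\right) - 13\right) \left(-4\right) = \left(2 \left(-6\right) \left(-11\right) - 13\right) \left(-4\right) = \left(132 - 13\right) \left(-4\right) = 119 \left(-4\right) = -476$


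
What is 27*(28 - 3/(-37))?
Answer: 28053/37 ≈ 758.19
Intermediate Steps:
27*(28 - 3/(-37)) = 27*(28 - 3*(-1/37)) = 27*(28 + 3/37) = 27*(1039/37) = 28053/37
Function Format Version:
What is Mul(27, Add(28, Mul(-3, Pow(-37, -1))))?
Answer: Rational(28053, 37) ≈ 758.19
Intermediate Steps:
Mul(27, Add(28, Mul(-3, Pow(-37, -1)))) = Mul(27, Add(28, Mul(-3, Rational(-1, 37)))) = Mul(27, Add(28, Rational(3, 37))) = Mul(27, Rational(1039, 37)) = Rational(28053, 37)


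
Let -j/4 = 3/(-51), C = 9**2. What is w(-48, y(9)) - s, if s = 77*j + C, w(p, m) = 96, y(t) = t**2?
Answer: -53/17 ≈ -3.1176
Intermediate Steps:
C = 81
j = 4/17 (j = -12/(-51) = -12*(-1)/51 = -4*(-1/17) = 4/17 ≈ 0.23529)
s = 1685/17 (s = 77*(4/17) + 81 = 308/17 + 81 = 1685/17 ≈ 99.118)
w(-48, y(9)) - s = 96 - 1*1685/17 = 96 - 1685/17 = -53/17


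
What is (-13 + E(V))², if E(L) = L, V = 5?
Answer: 64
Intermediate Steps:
(-13 + E(V))² = (-13 + 5)² = (-8)² = 64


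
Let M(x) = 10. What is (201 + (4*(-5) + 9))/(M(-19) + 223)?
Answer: 190/233 ≈ 0.81545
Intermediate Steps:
(201 + (4*(-5) + 9))/(M(-19) + 223) = (201 + (4*(-5) + 9))/(10 + 223) = (201 + (-20 + 9))/233 = (201 - 11)*(1/233) = 190*(1/233) = 190/233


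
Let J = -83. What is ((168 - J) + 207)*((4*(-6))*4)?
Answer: -43968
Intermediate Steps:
((168 - J) + 207)*((4*(-6))*4) = ((168 - 1*(-83)) + 207)*((4*(-6))*4) = ((168 + 83) + 207)*(-24*4) = (251 + 207)*(-96) = 458*(-96) = -43968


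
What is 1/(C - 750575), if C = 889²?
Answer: 1/39746 ≈ 2.5160e-5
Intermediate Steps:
C = 790321
1/(C - 750575) = 1/(790321 - 750575) = 1/39746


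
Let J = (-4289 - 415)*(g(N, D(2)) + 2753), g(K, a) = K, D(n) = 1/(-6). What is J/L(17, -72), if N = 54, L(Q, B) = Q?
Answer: -13204128/17 ≈ -7.7671e+5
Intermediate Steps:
D(n) = -1/6
J = -13204128 (J = (-4289 - 415)*(54 + 2753) = -4704*2807 = -13204128)
J/L(17, -72) = -13204128/17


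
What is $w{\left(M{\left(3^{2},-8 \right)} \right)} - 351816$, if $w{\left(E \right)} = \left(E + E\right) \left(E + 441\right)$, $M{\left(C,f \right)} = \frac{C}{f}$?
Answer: $- \frac{11289783}{32} \approx -3.5281 \cdot 10^{5}$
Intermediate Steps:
$w{\left(E \right)} = 2 E \left(441 + E\right)$
$w{\left(M{\left(3^{2},-8 \right)} \right)} - 351816 = 2 \frac{3^{2}}{-8} \left(441 + \frac{3^{2}}{-8}\right) - 351816 = 2 \cdot 9 \left(- \frac{1}{8}\right) \left(441 + 9 \left(- \frac{1}{8}\right)\right) - 351816 = 2 \left(- \frac{9}{8}\right) \left(441 - \frac{9}{8}\right) - 351816 = 2 \left(- \frac{9}{8}\right) \frac{3519}{8} - 351816 = - \frac{31671}{32} - 351816 = - \frac{11289783}{32}$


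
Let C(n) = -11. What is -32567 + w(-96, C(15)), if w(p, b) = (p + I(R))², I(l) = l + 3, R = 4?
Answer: -24646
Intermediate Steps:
I(l) = 3 + l
w(p, b) = (7 + p)² (w(p, b) = (p + (3 + 4))² = (p + 7)² = (7 + p)²)
-32567 + w(-96, C(15)) = -32567 + (7 - 96)² = -32567 + (-89)² = -32567 + 7921 = -24646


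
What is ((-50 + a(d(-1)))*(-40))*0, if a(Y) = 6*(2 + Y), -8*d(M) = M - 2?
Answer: 0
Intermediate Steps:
d(M) = 1/4 - M/8 (d(M) = -(M - 2)/8 = -(-2 + M)/8 = 1/4 - M/8)
a(Y) = 12 + 6*Y
((-50 + a(d(-1)))*(-40))*0 = ((-50 + (12 + 6*(1/4 - 1/8*(-1))))*(-40))*0 = ((-50 + (12 + 6*(1/4 + 1/8)))*(-40))*0 = ((-50 + (12 + 6*(3/8)))*(-40))*0 = ((-50 + (12 + 9/4))*(-40))*0 = ((-50 + 57/4)*(-40))*0 = -143/4*(-40)*0 = 1430*0 = 0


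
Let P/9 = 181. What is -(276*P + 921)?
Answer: -450525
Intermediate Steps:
P = 1629 (P = 9*181 = 1629)
-(276*P + 921) = -(276*1629 + 921) = -(449604 + 921) = -1*450525 = -450525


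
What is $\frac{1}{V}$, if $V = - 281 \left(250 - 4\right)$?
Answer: $- \frac{1}{69126} \approx -1.4466 \cdot 10^{-5}$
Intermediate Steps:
$V = -69126$ ($V = \left(-281\right) 246 = -69126$)
$\frac{1}{V} = \frac{1}{-69126} = - \frac{1}{69126}$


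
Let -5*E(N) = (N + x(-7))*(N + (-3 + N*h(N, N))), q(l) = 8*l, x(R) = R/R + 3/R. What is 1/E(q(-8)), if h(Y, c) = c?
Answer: 35/1788876 ≈ 1.9565e-5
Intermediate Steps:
x(R) = 1 + 3/R
E(N) = -(4/7 + N)*(-3 + N + N²)/5 (E(N) = -(N + (3 - 7)/(-7))*(N + (-3 + N*N))/5 = -(N - ⅐*(-4))*(N + (-3 + N²))/5 = -(N + 4/7)*(-3 + N + N²)/5 = -(4/7 + N)*(-3 + N + N²)/5)
1/E(q(-8)) = 1/(12/35 - 11*(8*(-8))²/35 - (8*(-8))³/5 + 17*(8*(-8))/35) = 1/(12/35 - 11/35*(-64)² - ⅕*(-64)³ + (17/35)*(-64)) = 1/(12/35 - 11/35*4096 - ⅕*(-262144) - 1088/35) = 1/(12/35 - 45056/35 + 262144/5 - 1088/35) = 1/(1788876/35) = 35/1788876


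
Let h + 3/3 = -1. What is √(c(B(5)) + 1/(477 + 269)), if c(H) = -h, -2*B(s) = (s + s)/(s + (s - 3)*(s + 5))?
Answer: √1113778/746 ≈ 1.4147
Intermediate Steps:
h = -2 (h = -1 - 1 = -2)
B(s) = -s/(s + (-3 + s)*(5 + s)) (B(s) = -(s + s)/(2*(s + (s - 3)*(s + 5))) = -2*s/(2*(s + (-3 + s)*(5 + s))) = -s/(s + (-3 + s)*(5 + s)))
c(H) = 2 (c(H) = -1*(-2) = 2)
√(c(B(5)) + 1/(477 + 269)) = √(2 + 1/(477 + 269)) = √(2 + 1/746) = √(1493/746) = √1113778/746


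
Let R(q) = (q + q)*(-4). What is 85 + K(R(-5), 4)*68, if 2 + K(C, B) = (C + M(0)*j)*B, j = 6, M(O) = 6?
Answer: 20621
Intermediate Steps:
R(q) = -8*q (R(q) = (2*q)*(-4) = -8*q)
K(C, B) = -2 + B*(36 + C) (K(C, B) = -2 + (C + 6*6)*B = -2 + (C + 36)*B = -2 + (36 + C)*B = -2 + B*(36 + C))
85 + K(R(-5), 4)*68 = 85 + (-2 + 36*4 + 4*(-8*(-5)))*68 = 85 + (-2 + 144 + 4*40)*68 = 85 + (-2 + 144 + 160)*68 = 85 + 302*68 = 85 + 20536 = 20621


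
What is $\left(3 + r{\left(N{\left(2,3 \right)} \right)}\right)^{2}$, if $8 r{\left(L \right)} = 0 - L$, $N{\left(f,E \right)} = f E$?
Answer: $\frac{81}{16} \approx 5.0625$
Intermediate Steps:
$N{\left(f,E \right)} = E f$
$r{\left(L \right)} = - \frac{L}{8}$ ($r{\left(L \right)} = \frac{0 - L}{8} = \frac{\left(-1\right) L}{8} = - \frac{L}{8}$)
$\left(3 + r{\left(N{\left(2,3 \right)} \right)}\right)^{2} = \left(3 - \frac{3 \cdot 2}{8}\right)^{2} = \left(3 - \frac{3}{4}\right)^{2} = \left(\frac{9}{4}\right)^{2} = \frac{81}{16}$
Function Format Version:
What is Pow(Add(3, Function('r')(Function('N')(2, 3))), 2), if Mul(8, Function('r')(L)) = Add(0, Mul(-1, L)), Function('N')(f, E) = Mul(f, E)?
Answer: Rational(81, 16) ≈ 5.0625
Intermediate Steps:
Function('N')(f, E) = Mul(E, f)
Function('r')(L) = Mul(Rational(-1, 8), L) (Function('r')(L) = Mul(Rational(1, 8), Add(0, Mul(-1, L))) = Mul(Rational(1, 8), Mul(-1, L)) = Mul(Rational(-1, 8), L))
Pow(Add(3, Function('r')(Function('N')(2, 3))), 2) = Pow(Add(3, Mul(Rational(-1, 8), Mul(3, 2))), 2) = Pow(Add(3, Mul(Rational(-1, 8), 6)), 2) = Pow(Add(3, Rational(-3, 4)), 2) = Pow(Rational(9, 4), 2) = Rational(81, 16)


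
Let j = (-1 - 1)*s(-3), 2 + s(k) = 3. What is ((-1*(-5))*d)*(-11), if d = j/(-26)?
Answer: -55/13 ≈ -4.2308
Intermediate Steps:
s(k) = 1 (s(k) = -2 + 3 = 1)
j = -2 (j = (-1 - 1)*1 = -2*1 = -2)
d = 1/13 (d = -2/(-26) = -2*(-1/26) = 1/13 ≈ 0.076923)
((-1*(-5))*d)*(-11) = (-1*(-5)*(1/13))*(-11) = (5*(1/13))*(-11) = (5/13)*(-11) = -55/13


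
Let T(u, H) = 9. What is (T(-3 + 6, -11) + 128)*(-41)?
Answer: -5617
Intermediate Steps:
(T(-3 + 6, -11) + 128)*(-41) = (9 + 128)*(-41) = 137*(-41) = -5617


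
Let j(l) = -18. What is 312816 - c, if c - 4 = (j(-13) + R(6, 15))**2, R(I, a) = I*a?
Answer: 307628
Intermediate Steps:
c = 5188 (c = 4 + (-18 + 6*15)**2 = 4 + (-18 + 90)**2 = 4 + 72**2 = 4 + 5184 = 5188)
312816 - c = 312816 - 1*5188 = 312816 - 5188 = 307628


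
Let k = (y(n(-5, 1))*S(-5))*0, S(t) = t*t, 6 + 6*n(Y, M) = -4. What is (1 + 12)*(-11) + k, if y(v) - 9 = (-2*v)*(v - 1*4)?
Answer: -143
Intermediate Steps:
n(Y, M) = -5/3 (n(Y, M) = -1 + (⅙)*(-4) = -1 - ⅔ = -5/3)
S(t) = t²
y(v) = 9 - 2*v*(-4 + v) (y(v) = 9 + (-2*v)*(v - 1*4) = 9 + (-2*v)*(v - 4) = 9 + (-2*v)*(-4 + v) = 9 - 2*v*(-4 + v))
k = 0 (k = ((9 - 2*(-5/3)² + 8*(-5/3))*(-5)²)*0 = ((9 - 2*25/9 - 40/3)*25)*0 = ((9 - 50/9 - 40/3)*25)*0 = -89/9*25*0 = -2225/9*0 = 0)
(1 + 12)*(-11) + k = (1 + 12)*(-11) + 0 = 13*(-11) + 0 = -143 + 0 = -143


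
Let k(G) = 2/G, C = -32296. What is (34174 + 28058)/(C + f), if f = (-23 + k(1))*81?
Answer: -62232/33997 ≈ -1.8305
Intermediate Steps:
f = -1701 (f = (-23 + 2/1)*81 = (-23 + 2*1)*81 = (-23 + 2)*81 = -21*81 = -1701)
(34174 + 28058)/(C + f) = (34174 + 28058)/(-32296 - 1701) = 62232/(-33997) = 62232*(-1/33997) = -62232/33997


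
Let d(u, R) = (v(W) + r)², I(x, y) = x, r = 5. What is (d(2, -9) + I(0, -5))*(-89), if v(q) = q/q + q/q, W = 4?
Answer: -4361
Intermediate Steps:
v(q) = 2 (v(q) = 1 + 1 = 2)
d(u, R) = 49 (d(u, R) = (2 + 5)² = 7² = 49)
(d(2, -9) + I(0, -5))*(-89) = (49 + 0)*(-89) = 49*(-89) = -4361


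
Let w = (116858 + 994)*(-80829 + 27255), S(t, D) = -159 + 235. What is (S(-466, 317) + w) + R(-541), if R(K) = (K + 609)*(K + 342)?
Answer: -6313816504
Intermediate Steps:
S(t, D) = 76
w = -6313803048 (w = 117852*(-53574) = -6313803048)
R(K) = (342 + K)*(609 + K) (R(K) = (609 + K)*(342 + K) = (342 + K)*(609 + K))
(S(-466, 317) + w) + R(-541) = (76 - 6313803048) + (208278 + (-541)² + 951*(-541)) = -6313802972 + (208278 + 292681 - 514491) = -6313802972 - 13532 = -6313816504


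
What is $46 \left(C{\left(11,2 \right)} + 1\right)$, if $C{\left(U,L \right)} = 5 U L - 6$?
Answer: $4830$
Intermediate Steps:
$C{\left(U,L \right)} = -6 + 5 L U$ ($C{\left(U,L \right)} = 5 L U - 6 = -6 + 5 L U$)
$46 \left(C{\left(11,2 \right)} + 1\right) = 46 \left(\left(-6 + 5 \cdot 2 \cdot 11\right) + 1\right) = 46 \left(\left(-6 + 110\right) + 1\right) = 46 \left(104 + 1\right) = 46 \cdot 105 = 4830$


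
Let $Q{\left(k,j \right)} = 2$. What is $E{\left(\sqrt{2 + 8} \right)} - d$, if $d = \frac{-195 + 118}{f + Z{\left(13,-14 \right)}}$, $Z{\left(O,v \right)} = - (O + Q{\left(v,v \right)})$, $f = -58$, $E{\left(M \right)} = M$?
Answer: $- \frac{77}{73} + \sqrt{10} \approx 2.1075$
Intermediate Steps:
$Z{\left(O,v \right)} = -2 - O$ ($Z{\left(O,v \right)} = - (O + 2) = - (2 + O) = -2 - O$)
$d = \frac{77}{73}$ ($d = \frac{-195 + 118}{-58 - 15} = - \frac{77}{-58 - 15} = - \frac{77}{-73} = \left(-77\right) \left(- \frac{1}{73}\right) = \frac{77}{73} \approx 1.0548$)
$E{\left(\sqrt{2 + 8} \right)} - d = \sqrt{2 + 8} - \frac{77}{73} = \sqrt{10} - \frac{77}{73} = - \frac{77}{73} + \sqrt{10}$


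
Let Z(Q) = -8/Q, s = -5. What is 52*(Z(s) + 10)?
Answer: 3016/5 ≈ 603.20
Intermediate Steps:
52*(Z(s) + 10) = 52*(-8/(-5) + 10) = 52*(-8*(-1/5) + 10) = 52*(8/5 + 10) = 52*(58/5) = 3016/5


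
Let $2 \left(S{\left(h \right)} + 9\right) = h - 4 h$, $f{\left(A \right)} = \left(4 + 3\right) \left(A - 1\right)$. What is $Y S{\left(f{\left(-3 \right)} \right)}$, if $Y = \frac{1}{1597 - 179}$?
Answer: $\frac{33}{1418} \approx 0.023272$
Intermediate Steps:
$f{\left(A \right)} = -7 + 7 A$ ($f{\left(A \right)} = 7 \left(-1 + A\right) = -7 + 7 A$)
$S{\left(h \right)} = -9 - \frac{3 h}{2}$ ($S{\left(h \right)} = -9 + \frac{h - 4 h}{2} = -9 + \frac{\left(-3\right) h}{2} = -9 - \frac{3 h}{2}$)
$Y = \frac{1}{1418} \approx 0.00070522$
$Y S{\left(f{\left(-3 \right)} \right)} = \frac{-9 - \frac{3 \left(-7 + 7 \left(-3\right)\right)}{2}}{1418} = \frac{-9 - \frac{3 \left(-7 - 21\right)}{2}}{1418} = \frac{-9 - -42}{1418} = \frac{-9 + 42}{1418} = \frac{1}{1418} \cdot 33 = \frac{33}{1418}$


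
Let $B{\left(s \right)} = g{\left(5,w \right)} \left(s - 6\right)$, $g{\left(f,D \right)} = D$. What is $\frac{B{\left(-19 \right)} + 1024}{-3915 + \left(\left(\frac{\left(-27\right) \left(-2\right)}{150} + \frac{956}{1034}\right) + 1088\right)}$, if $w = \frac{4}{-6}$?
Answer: $- \frac{20175925}{54783558} \approx -0.36828$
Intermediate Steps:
$w = - \frac{2}{3}$ ($w = 4 \left(- \frac{1}{6}\right) = - \frac{2}{3} \approx -0.66667$)
$B{\left(s \right)} = 4 - \frac{2 s}{3}$ ($B{\left(s \right)} = - \frac{2 \left(s - 6\right)}{3} = - \frac{2 \left(-6 + s\right)}{3} = 4 - \frac{2 s}{3}$)
$\frac{B{\left(-19 \right)} + 1024}{-3915 + \left(\left(\frac{\left(-27\right) \left(-2\right)}{150} + \frac{956}{1034}\right) + 1088\right)} = \frac{\left(4 - - \frac{38}{3}\right) + 1024}{-3915 + \left(\left(\frac{\left(-27\right) \left(-2\right)}{150} + \frac{956}{1034}\right) + 1088\right)} = \frac{\left(4 + \frac{38}{3}\right) + 1024}{-3915 + \left(\left(54 \cdot \frac{1}{150} + 956 \cdot \frac{1}{1034}\right) + 1088\right)} = \frac{\frac{50}{3} + 1024}{-3915 + \left(\left(\frac{9}{25} + \frac{478}{517}\right) + 1088\right)} = \frac{3122}{3 \left(-3915 + \left(\frac{16603}{12925} + 1088\right)\right)} = \frac{3122}{3 \left(-3915 + \frac{14079003}{12925}\right)} = \frac{3122}{3 \left(- \frac{36522372}{12925}\right)} = \frac{3122}{3} \left(- \frac{12925}{36522372}\right) = - \frac{20175925}{54783558}$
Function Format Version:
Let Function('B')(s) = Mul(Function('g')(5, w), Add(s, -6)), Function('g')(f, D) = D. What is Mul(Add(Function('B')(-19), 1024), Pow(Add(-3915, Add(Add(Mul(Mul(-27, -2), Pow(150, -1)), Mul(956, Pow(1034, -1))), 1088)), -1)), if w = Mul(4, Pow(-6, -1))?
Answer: Rational(-20175925, 54783558) ≈ -0.36828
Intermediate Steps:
w = Rational(-2, 3) (w = Mul(4, Rational(-1, 6)) = Rational(-2, 3) ≈ -0.66667)
Function('B')(s) = Add(4, Mul(Rational(-2, 3), s)) (Function('B')(s) = Mul(Rational(-2, 3), Add(s, -6)) = Mul(Rational(-2, 3), Add(-6, s)) = Add(4, Mul(Rational(-2, 3), s)))
Mul(Add(Function('B')(-19), 1024), Pow(Add(-3915, Add(Add(Mul(Mul(-27, -2), Pow(150, -1)), Mul(956, Pow(1034, -1))), 1088)), -1)) = Mul(Add(Add(4, Mul(Rational(-2, 3), -19)), 1024), Pow(Add(-3915, Add(Add(Mul(Mul(-27, -2), Pow(150, -1)), Mul(956, Pow(1034, -1))), 1088)), -1)) = Mul(Add(Add(4, Rational(38, 3)), 1024), Pow(Add(-3915, Add(Add(Mul(54, Rational(1, 150)), Mul(956, Rational(1, 1034))), 1088)), -1)) = Mul(Add(Rational(50, 3), 1024), Pow(Add(-3915, Add(Add(Rational(9, 25), Rational(478, 517)), 1088)), -1)) = Mul(Rational(3122, 3), Pow(Add(-3915, Add(Rational(16603, 12925), 1088)), -1)) = Mul(Rational(3122, 3), Pow(Add(-3915, Rational(14079003, 12925)), -1)) = Mul(Rational(3122, 3), Pow(Rational(-36522372, 12925), -1)) = Mul(Rational(3122, 3), Rational(-12925, 36522372)) = Rational(-20175925, 54783558)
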